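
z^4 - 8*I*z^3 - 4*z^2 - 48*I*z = z*(z - 6*I)*(z - 4*I)*(z + 2*I)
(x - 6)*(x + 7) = x^2 + x - 42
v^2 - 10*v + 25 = (v - 5)^2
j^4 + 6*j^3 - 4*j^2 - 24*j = j*(j - 2)*(j + 2)*(j + 6)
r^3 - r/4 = r*(r - 1/2)*(r + 1/2)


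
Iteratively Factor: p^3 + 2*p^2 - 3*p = (p + 3)*(p^2 - p) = p*(p + 3)*(p - 1)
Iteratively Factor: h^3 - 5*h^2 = (h - 5)*(h^2) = h*(h - 5)*(h)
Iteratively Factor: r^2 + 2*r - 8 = (r - 2)*(r + 4)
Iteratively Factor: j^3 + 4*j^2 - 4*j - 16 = (j + 2)*(j^2 + 2*j - 8) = (j + 2)*(j + 4)*(j - 2)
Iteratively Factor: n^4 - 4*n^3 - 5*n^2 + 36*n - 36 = (n - 3)*(n^3 - n^2 - 8*n + 12) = (n - 3)*(n + 3)*(n^2 - 4*n + 4) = (n - 3)*(n - 2)*(n + 3)*(n - 2)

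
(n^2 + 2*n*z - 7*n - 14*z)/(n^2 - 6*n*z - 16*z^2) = (7 - n)/(-n + 8*z)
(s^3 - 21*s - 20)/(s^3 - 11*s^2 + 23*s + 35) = (s + 4)/(s - 7)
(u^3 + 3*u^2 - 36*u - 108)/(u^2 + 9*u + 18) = u - 6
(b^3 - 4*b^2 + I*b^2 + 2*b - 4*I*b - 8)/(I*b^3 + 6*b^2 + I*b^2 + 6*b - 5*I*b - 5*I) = (-I*b^2 + b*(2 + 4*I) - 8)/(b^2 + b*(1 - 5*I) - 5*I)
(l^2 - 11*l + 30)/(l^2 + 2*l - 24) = (l^2 - 11*l + 30)/(l^2 + 2*l - 24)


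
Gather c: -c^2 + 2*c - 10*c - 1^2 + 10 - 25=-c^2 - 8*c - 16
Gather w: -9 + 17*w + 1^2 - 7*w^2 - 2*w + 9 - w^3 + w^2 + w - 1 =-w^3 - 6*w^2 + 16*w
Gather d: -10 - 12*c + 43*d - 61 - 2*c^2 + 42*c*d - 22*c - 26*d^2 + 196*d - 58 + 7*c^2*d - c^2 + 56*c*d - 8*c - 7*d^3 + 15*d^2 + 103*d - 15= -3*c^2 - 42*c - 7*d^3 - 11*d^2 + d*(7*c^2 + 98*c + 342) - 144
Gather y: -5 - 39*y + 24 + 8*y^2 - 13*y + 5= 8*y^2 - 52*y + 24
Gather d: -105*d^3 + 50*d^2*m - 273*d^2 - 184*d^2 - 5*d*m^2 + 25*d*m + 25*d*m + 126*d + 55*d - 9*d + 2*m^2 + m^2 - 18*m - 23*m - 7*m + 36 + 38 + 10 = -105*d^3 + d^2*(50*m - 457) + d*(-5*m^2 + 50*m + 172) + 3*m^2 - 48*m + 84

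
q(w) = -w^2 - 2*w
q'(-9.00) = 16.00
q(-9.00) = -63.00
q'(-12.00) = 22.00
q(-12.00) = -120.00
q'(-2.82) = 3.64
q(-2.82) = -2.31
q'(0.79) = -3.58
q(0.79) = -2.20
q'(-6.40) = 10.80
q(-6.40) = -28.16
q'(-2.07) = 2.14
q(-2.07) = -0.14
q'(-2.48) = 2.96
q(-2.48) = -1.19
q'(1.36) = -4.72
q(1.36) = -4.57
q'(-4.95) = 7.90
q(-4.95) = -14.60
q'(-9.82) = 17.64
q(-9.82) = -76.79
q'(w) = -2*w - 2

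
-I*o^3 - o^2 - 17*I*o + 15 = (o - 5*I)*(o + 3*I)*(-I*o + 1)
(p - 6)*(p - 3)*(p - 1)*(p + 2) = p^4 - 8*p^3 + 7*p^2 + 36*p - 36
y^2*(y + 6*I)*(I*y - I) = I*y^4 - 6*y^3 - I*y^3 + 6*y^2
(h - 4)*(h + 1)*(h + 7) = h^3 + 4*h^2 - 25*h - 28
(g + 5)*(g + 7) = g^2 + 12*g + 35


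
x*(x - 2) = x^2 - 2*x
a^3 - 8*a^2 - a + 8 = (a - 8)*(a - 1)*(a + 1)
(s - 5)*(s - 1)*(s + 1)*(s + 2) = s^4 - 3*s^3 - 11*s^2 + 3*s + 10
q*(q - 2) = q^2 - 2*q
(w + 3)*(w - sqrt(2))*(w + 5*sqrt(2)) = w^3 + 3*w^2 + 4*sqrt(2)*w^2 - 10*w + 12*sqrt(2)*w - 30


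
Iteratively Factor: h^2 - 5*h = (h)*(h - 5)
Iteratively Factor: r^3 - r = (r)*(r^2 - 1) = r*(r + 1)*(r - 1)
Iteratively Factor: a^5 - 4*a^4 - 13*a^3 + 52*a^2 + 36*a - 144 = (a + 3)*(a^4 - 7*a^3 + 8*a^2 + 28*a - 48) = (a + 2)*(a + 3)*(a^3 - 9*a^2 + 26*a - 24) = (a - 2)*(a + 2)*(a + 3)*(a^2 - 7*a + 12) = (a - 3)*(a - 2)*(a + 2)*(a + 3)*(a - 4)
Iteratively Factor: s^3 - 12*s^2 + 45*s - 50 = (s - 2)*(s^2 - 10*s + 25) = (s - 5)*(s - 2)*(s - 5)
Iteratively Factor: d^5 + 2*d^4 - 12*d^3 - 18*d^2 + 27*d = (d + 3)*(d^4 - d^3 - 9*d^2 + 9*d) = (d + 3)^2*(d^3 - 4*d^2 + 3*d) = (d - 1)*(d + 3)^2*(d^2 - 3*d) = (d - 3)*(d - 1)*(d + 3)^2*(d)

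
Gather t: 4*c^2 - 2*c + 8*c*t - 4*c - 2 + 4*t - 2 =4*c^2 - 6*c + t*(8*c + 4) - 4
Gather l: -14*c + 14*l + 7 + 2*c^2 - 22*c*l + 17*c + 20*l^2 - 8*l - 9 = 2*c^2 + 3*c + 20*l^2 + l*(6 - 22*c) - 2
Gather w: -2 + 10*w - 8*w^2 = -8*w^2 + 10*w - 2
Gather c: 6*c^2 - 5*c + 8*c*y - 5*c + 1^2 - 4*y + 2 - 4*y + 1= 6*c^2 + c*(8*y - 10) - 8*y + 4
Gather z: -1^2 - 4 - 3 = -8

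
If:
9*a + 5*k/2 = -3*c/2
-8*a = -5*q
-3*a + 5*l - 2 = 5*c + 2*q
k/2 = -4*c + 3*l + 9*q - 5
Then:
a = 5*q/8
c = 249*q/14 - 38/7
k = 114/35 - 1809*q/140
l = 5197*q/280 - 176/35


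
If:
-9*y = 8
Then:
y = -8/9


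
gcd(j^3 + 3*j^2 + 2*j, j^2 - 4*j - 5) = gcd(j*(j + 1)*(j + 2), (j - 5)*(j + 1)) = j + 1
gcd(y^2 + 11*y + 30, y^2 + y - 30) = y + 6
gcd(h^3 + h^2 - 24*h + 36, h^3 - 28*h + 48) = h^2 + 4*h - 12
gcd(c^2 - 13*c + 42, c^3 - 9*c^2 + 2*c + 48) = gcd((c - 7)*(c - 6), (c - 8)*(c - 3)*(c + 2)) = 1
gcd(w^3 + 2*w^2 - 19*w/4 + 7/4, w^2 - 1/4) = w - 1/2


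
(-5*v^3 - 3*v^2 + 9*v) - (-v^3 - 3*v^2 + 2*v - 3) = -4*v^3 + 7*v + 3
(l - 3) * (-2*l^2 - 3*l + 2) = -2*l^3 + 3*l^2 + 11*l - 6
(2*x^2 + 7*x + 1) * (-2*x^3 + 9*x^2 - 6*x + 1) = -4*x^5 + 4*x^4 + 49*x^3 - 31*x^2 + x + 1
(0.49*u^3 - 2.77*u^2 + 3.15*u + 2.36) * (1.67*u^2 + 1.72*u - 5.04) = 0.8183*u^5 - 3.7831*u^4 - 1.9735*u^3 + 23.32*u^2 - 11.8168*u - 11.8944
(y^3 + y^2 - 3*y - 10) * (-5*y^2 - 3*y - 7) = -5*y^5 - 8*y^4 + 5*y^3 + 52*y^2 + 51*y + 70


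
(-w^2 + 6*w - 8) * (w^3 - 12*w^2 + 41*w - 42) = -w^5 + 18*w^4 - 121*w^3 + 384*w^2 - 580*w + 336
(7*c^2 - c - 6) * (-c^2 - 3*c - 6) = -7*c^4 - 20*c^3 - 33*c^2 + 24*c + 36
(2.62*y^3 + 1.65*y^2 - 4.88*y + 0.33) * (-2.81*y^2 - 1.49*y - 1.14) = -7.3622*y^5 - 8.5403*y^4 + 8.2675*y^3 + 4.4629*y^2 + 5.0715*y - 0.3762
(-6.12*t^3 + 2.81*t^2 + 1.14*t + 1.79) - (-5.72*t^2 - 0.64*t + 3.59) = -6.12*t^3 + 8.53*t^2 + 1.78*t - 1.8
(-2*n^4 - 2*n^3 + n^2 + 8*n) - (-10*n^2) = -2*n^4 - 2*n^3 + 11*n^2 + 8*n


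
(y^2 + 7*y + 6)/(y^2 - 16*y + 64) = (y^2 + 7*y + 6)/(y^2 - 16*y + 64)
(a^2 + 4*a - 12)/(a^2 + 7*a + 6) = (a - 2)/(a + 1)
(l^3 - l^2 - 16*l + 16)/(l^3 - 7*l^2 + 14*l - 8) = (l + 4)/(l - 2)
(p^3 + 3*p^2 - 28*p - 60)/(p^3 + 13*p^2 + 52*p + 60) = (p - 5)/(p + 5)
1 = 1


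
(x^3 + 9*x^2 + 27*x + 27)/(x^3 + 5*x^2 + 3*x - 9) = (x + 3)/(x - 1)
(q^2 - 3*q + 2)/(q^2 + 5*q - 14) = (q - 1)/(q + 7)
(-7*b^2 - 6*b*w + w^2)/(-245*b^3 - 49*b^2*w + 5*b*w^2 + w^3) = (b + w)/(35*b^2 + 12*b*w + w^2)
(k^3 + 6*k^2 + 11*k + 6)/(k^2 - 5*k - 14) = (k^2 + 4*k + 3)/(k - 7)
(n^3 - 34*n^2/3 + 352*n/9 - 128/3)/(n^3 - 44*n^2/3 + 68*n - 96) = (n - 8/3)/(n - 6)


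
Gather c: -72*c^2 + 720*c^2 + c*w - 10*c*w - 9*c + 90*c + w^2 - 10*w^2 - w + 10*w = 648*c^2 + c*(81 - 9*w) - 9*w^2 + 9*w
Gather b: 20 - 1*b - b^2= -b^2 - b + 20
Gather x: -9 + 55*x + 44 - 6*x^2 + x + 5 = -6*x^2 + 56*x + 40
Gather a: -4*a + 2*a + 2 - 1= 1 - 2*a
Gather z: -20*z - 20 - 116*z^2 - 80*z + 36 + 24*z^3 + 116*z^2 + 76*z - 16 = 24*z^3 - 24*z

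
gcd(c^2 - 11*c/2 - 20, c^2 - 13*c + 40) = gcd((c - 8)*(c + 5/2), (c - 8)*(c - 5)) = c - 8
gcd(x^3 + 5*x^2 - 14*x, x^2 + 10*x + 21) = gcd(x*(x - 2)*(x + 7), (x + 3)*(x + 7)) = x + 7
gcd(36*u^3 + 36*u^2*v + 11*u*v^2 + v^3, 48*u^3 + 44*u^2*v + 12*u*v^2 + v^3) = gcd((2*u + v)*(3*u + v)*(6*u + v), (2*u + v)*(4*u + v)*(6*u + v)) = 12*u^2 + 8*u*v + v^2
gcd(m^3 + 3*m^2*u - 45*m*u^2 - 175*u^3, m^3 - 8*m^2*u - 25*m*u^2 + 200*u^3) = m + 5*u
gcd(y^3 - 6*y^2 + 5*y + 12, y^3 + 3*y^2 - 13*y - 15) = y^2 - 2*y - 3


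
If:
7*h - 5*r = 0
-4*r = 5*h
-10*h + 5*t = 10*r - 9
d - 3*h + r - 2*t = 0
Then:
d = -18/5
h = 0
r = 0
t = -9/5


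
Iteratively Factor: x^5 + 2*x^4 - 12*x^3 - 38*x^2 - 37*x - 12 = (x + 1)*(x^4 + x^3 - 13*x^2 - 25*x - 12) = (x + 1)^2*(x^3 - 13*x - 12) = (x - 4)*(x + 1)^2*(x^2 + 4*x + 3) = (x - 4)*(x + 1)^2*(x + 3)*(x + 1)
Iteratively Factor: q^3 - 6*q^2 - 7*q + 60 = (q + 3)*(q^2 - 9*q + 20) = (q - 5)*(q + 3)*(q - 4)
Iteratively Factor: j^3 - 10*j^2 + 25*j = (j - 5)*(j^2 - 5*j) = j*(j - 5)*(j - 5)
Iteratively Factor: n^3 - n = (n - 1)*(n^2 + n) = (n - 1)*(n + 1)*(n)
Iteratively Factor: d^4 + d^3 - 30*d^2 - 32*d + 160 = (d + 4)*(d^3 - 3*d^2 - 18*d + 40) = (d + 4)^2*(d^2 - 7*d + 10) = (d - 5)*(d + 4)^2*(d - 2)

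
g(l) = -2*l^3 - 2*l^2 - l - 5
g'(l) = -6*l^2 - 4*l - 1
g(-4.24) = 115.73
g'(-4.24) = -91.91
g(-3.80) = 79.66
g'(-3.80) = -72.44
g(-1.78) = 1.72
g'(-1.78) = -12.89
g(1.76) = -23.86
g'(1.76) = -26.63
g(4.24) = -197.65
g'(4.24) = -125.83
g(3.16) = -91.24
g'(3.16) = -73.55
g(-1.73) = 1.10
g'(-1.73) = -12.04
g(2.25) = -40.16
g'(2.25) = -40.38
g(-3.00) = 34.00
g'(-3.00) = -43.00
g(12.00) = -3761.00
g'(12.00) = -913.00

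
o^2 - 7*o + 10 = (o - 5)*(o - 2)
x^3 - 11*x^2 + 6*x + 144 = (x - 8)*(x - 6)*(x + 3)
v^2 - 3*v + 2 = (v - 2)*(v - 1)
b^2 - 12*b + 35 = (b - 7)*(b - 5)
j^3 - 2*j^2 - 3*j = j*(j - 3)*(j + 1)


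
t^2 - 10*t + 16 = (t - 8)*(t - 2)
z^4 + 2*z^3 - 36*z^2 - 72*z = z*(z - 6)*(z + 2)*(z + 6)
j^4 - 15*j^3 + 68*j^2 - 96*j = j*(j - 8)*(j - 4)*(j - 3)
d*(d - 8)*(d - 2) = d^3 - 10*d^2 + 16*d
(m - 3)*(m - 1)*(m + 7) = m^3 + 3*m^2 - 25*m + 21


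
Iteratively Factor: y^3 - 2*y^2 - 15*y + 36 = (y + 4)*(y^2 - 6*y + 9) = (y - 3)*(y + 4)*(y - 3)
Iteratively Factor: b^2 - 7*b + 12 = (b - 3)*(b - 4)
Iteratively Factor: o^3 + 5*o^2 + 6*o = (o)*(o^2 + 5*o + 6) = o*(o + 2)*(o + 3)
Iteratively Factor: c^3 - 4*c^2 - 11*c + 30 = (c - 2)*(c^2 - 2*c - 15) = (c - 2)*(c + 3)*(c - 5)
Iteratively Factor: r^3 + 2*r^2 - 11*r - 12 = (r - 3)*(r^2 + 5*r + 4) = (r - 3)*(r + 1)*(r + 4)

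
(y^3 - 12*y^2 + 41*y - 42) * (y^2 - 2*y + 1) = y^5 - 14*y^4 + 66*y^3 - 136*y^2 + 125*y - 42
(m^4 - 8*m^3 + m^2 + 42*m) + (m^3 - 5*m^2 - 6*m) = m^4 - 7*m^3 - 4*m^2 + 36*m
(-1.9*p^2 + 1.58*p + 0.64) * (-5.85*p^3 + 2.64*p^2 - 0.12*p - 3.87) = 11.115*p^5 - 14.259*p^4 + 0.655200000000001*p^3 + 8.853*p^2 - 6.1914*p - 2.4768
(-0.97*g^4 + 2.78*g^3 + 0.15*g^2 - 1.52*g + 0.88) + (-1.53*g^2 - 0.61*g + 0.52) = -0.97*g^4 + 2.78*g^3 - 1.38*g^2 - 2.13*g + 1.4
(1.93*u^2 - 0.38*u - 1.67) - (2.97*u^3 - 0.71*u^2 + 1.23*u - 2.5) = -2.97*u^3 + 2.64*u^2 - 1.61*u + 0.83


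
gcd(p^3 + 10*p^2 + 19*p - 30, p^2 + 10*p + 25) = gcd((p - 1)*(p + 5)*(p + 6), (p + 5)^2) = p + 5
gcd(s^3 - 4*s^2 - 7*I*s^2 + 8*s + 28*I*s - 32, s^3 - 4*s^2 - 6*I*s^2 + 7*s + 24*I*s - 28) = s^2 + s*(-4 + I) - 4*I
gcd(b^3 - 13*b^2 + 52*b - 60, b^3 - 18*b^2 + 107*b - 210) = b^2 - 11*b + 30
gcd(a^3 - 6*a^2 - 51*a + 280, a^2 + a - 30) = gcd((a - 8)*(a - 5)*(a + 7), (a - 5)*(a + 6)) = a - 5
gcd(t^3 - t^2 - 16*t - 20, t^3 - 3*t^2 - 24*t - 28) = t^2 + 4*t + 4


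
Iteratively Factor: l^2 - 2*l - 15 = (l + 3)*(l - 5)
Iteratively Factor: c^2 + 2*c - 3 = (c + 3)*(c - 1)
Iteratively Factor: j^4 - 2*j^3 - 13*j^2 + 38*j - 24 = (j - 1)*(j^3 - j^2 - 14*j + 24) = (j - 3)*(j - 1)*(j^2 + 2*j - 8) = (j - 3)*(j - 2)*(j - 1)*(j + 4)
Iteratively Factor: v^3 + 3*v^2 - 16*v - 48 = (v + 4)*(v^2 - v - 12) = (v + 3)*(v + 4)*(v - 4)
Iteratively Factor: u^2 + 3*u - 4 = (u - 1)*(u + 4)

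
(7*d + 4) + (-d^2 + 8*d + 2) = -d^2 + 15*d + 6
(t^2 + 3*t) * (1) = t^2 + 3*t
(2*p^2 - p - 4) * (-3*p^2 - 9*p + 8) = -6*p^4 - 15*p^3 + 37*p^2 + 28*p - 32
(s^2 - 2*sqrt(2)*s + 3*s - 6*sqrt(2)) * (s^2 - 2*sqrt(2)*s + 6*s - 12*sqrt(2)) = s^4 - 4*sqrt(2)*s^3 + 9*s^3 - 36*sqrt(2)*s^2 + 26*s^2 - 72*sqrt(2)*s + 72*s + 144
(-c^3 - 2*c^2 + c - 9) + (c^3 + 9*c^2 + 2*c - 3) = 7*c^2 + 3*c - 12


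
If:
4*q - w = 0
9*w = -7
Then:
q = -7/36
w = -7/9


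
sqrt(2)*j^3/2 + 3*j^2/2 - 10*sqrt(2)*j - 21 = (j - 3*sqrt(2))*(j + 7*sqrt(2)/2)*(sqrt(2)*j/2 + 1)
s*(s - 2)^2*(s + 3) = s^4 - s^3 - 8*s^2 + 12*s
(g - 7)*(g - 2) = g^2 - 9*g + 14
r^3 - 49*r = r*(r - 7)*(r + 7)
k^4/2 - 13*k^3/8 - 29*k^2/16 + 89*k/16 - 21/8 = (k/2 + 1)*(k - 7/2)*(k - 1)*(k - 3/4)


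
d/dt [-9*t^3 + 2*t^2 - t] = -27*t^2 + 4*t - 1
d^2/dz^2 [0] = 0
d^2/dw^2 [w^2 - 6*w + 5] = 2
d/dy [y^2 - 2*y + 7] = 2*y - 2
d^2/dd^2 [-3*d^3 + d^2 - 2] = 2 - 18*d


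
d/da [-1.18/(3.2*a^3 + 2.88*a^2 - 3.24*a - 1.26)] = (11.328*a^2 + 6.7968*a - 3.8232)/(3.2*a^3 + 2.88*a^2 - 3.24*a - 1.26)^2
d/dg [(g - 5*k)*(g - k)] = 2*g - 6*k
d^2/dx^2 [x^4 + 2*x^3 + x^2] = 12*x^2 + 12*x + 2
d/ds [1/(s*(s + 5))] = (-2*s - 5)/(s^2*(s^2 + 10*s + 25))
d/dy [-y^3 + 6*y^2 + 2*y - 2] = -3*y^2 + 12*y + 2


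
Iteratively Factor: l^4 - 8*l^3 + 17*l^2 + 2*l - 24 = (l + 1)*(l^3 - 9*l^2 + 26*l - 24) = (l - 4)*(l + 1)*(l^2 - 5*l + 6) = (l - 4)*(l - 2)*(l + 1)*(l - 3)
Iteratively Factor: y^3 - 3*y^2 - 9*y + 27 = (y - 3)*(y^2 - 9) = (y - 3)*(y + 3)*(y - 3)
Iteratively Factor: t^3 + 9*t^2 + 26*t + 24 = (t + 3)*(t^2 + 6*t + 8) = (t + 2)*(t + 3)*(t + 4)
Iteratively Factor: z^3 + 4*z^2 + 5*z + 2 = (z + 1)*(z^2 + 3*z + 2) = (z + 1)*(z + 2)*(z + 1)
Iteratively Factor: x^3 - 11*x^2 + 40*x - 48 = (x - 3)*(x^2 - 8*x + 16) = (x - 4)*(x - 3)*(x - 4)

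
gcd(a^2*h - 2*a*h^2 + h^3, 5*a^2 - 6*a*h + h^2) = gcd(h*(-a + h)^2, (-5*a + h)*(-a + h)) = a - h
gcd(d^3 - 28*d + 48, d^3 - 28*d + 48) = d^3 - 28*d + 48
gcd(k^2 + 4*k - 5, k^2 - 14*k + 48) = 1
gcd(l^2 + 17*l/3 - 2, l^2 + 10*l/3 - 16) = l + 6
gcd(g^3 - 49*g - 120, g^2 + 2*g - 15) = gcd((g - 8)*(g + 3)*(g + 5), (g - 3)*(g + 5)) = g + 5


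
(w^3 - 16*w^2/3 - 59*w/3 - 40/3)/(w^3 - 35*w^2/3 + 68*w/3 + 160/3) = (3*w^2 + 8*w + 5)/(3*w^2 - 11*w - 20)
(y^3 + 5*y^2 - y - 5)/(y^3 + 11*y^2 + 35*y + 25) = (y - 1)/(y + 5)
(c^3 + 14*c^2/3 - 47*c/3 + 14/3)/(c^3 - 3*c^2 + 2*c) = (3*c^2 + 20*c - 7)/(3*c*(c - 1))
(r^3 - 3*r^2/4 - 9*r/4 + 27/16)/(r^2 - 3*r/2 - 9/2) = (8*r^2 - 18*r + 9)/(8*(r - 3))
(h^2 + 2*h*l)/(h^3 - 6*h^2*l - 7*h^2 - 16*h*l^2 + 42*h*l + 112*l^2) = h/(h^2 - 8*h*l - 7*h + 56*l)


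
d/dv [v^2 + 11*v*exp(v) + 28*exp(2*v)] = 11*v*exp(v) + 2*v + 56*exp(2*v) + 11*exp(v)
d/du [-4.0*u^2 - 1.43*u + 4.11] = -8.0*u - 1.43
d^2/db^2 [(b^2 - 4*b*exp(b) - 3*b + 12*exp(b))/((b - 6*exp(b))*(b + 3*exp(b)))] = (-b^5*exp(b) + 69*b^4*exp(2*b) + 5*b^4*exp(b) - 270*b^3*exp(3*b) - 345*b^3*exp(2*b) - 14*b^3*exp(b) - 6*b^3 + 1512*b^2*exp(4*b) + 1350*b^2*exp(3*b) + 756*b^2*exp(2*b) + 72*b^2*exp(b) - 1296*b*exp(5*b) - 7560*b*exp(4*b) - 3024*b*exp(3*b) - 540*b*exp(2*b) + 6480*exp(5*b) + 7560*exp(4*b) + 972*exp(3*b))/(b^6 - 9*b^5*exp(b) - 27*b^4*exp(2*b) + 297*b^3*exp(3*b) + 486*b^2*exp(4*b) - 2916*b*exp(5*b) - 5832*exp(6*b))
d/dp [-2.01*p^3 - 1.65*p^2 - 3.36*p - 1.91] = -6.03*p^2 - 3.3*p - 3.36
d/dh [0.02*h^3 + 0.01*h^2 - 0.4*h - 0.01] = 0.06*h^2 + 0.02*h - 0.4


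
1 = 1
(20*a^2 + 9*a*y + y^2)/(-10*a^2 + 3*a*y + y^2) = (4*a + y)/(-2*a + y)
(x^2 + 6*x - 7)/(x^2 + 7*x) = (x - 1)/x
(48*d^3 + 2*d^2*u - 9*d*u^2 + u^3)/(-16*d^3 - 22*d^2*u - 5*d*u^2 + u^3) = (-3*d + u)/(d + u)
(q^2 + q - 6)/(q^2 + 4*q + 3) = (q - 2)/(q + 1)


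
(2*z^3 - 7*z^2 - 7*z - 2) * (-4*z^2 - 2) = -8*z^5 + 28*z^4 + 24*z^3 + 22*z^2 + 14*z + 4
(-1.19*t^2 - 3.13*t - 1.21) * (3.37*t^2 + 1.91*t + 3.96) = -4.0103*t^4 - 12.821*t^3 - 14.7684*t^2 - 14.7059*t - 4.7916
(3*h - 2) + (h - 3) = 4*h - 5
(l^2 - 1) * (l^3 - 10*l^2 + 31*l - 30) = l^5 - 10*l^4 + 30*l^3 - 20*l^2 - 31*l + 30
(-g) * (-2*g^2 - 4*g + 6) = 2*g^3 + 4*g^2 - 6*g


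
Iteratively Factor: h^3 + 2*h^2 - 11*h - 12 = (h + 1)*(h^2 + h - 12) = (h - 3)*(h + 1)*(h + 4)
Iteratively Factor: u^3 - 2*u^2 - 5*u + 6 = (u - 3)*(u^2 + u - 2) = (u - 3)*(u + 2)*(u - 1)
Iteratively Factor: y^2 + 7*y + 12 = (y + 4)*(y + 3)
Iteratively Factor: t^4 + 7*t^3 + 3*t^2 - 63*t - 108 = (t + 3)*(t^3 + 4*t^2 - 9*t - 36) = (t - 3)*(t + 3)*(t^2 + 7*t + 12) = (t - 3)*(t + 3)^2*(t + 4)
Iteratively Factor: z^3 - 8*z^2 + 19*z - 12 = (z - 4)*(z^2 - 4*z + 3) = (z - 4)*(z - 3)*(z - 1)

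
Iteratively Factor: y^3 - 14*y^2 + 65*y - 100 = (y - 5)*(y^2 - 9*y + 20) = (y - 5)^2*(y - 4)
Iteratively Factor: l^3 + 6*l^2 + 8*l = (l)*(l^2 + 6*l + 8) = l*(l + 2)*(l + 4)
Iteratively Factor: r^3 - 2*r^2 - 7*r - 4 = (r + 1)*(r^2 - 3*r - 4) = (r + 1)^2*(r - 4)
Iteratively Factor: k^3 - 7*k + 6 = (k - 2)*(k^2 + 2*k - 3) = (k - 2)*(k + 3)*(k - 1)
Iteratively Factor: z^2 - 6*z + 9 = (z - 3)*(z - 3)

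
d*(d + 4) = d^2 + 4*d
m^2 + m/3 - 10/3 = (m - 5/3)*(m + 2)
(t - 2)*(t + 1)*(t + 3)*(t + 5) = t^4 + 7*t^3 + 5*t^2 - 31*t - 30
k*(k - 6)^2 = k^3 - 12*k^2 + 36*k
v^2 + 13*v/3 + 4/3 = (v + 1/3)*(v + 4)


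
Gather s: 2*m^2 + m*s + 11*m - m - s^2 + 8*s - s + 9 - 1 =2*m^2 + 10*m - s^2 + s*(m + 7) + 8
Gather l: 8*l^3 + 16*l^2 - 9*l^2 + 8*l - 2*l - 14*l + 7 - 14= 8*l^3 + 7*l^2 - 8*l - 7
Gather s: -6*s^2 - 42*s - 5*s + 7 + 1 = -6*s^2 - 47*s + 8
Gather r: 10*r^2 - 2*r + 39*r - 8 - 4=10*r^2 + 37*r - 12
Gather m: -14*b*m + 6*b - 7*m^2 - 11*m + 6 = 6*b - 7*m^2 + m*(-14*b - 11) + 6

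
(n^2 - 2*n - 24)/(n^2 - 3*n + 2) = (n^2 - 2*n - 24)/(n^2 - 3*n + 2)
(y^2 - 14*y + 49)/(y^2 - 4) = (y^2 - 14*y + 49)/(y^2 - 4)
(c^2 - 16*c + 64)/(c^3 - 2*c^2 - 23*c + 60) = (c^2 - 16*c + 64)/(c^3 - 2*c^2 - 23*c + 60)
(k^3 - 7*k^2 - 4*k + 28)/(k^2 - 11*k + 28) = (k^2 - 4)/(k - 4)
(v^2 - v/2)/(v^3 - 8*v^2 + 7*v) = (v - 1/2)/(v^2 - 8*v + 7)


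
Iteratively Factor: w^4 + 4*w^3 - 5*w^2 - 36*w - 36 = (w + 2)*(w^3 + 2*w^2 - 9*w - 18) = (w + 2)^2*(w^2 - 9) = (w + 2)^2*(w + 3)*(w - 3)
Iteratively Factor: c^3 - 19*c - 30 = (c - 5)*(c^2 + 5*c + 6) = (c - 5)*(c + 3)*(c + 2)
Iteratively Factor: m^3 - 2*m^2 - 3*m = (m + 1)*(m^2 - 3*m) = (m - 3)*(m + 1)*(m)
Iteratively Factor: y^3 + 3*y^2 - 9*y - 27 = (y + 3)*(y^2 - 9) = (y - 3)*(y + 3)*(y + 3)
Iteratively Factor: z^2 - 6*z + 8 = (z - 4)*(z - 2)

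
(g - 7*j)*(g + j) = g^2 - 6*g*j - 7*j^2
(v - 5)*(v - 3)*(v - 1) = v^3 - 9*v^2 + 23*v - 15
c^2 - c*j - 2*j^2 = (c - 2*j)*(c + j)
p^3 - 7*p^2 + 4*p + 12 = (p - 6)*(p - 2)*(p + 1)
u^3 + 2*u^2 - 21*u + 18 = (u - 3)*(u - 1)*(u + 6)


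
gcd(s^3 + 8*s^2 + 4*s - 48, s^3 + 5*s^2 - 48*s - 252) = s + 6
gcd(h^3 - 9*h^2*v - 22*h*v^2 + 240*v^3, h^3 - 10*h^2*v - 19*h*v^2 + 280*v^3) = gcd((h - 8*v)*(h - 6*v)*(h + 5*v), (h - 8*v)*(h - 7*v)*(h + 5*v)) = -h^2 + 3*h*v + 40*v^2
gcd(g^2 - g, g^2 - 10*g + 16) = 1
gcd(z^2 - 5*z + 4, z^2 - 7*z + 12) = z - 4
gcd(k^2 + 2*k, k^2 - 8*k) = k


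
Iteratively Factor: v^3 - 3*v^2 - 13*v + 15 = (v - 5)*(v^2 + 2*v - 3) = (v - 5)*(v - 1)*(v + 3)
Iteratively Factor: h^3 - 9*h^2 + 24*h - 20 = (h - 5)*(h^2 - 4*h + 4) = (h - 5)*(h - 2)*(h - 2)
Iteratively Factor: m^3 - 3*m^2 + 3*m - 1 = (m - 1)*(m^2 - 2*m + 1) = (m - 1)^2*(m - 1)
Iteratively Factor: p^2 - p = (p)*(p - 1)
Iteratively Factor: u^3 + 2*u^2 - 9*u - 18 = (u - 3)*(u^2 + 5*u + 6) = (u - 3)*(u + 3)*(u + 2)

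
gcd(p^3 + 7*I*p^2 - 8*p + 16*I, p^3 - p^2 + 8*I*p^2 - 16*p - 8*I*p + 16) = p^2 + 8*I*p - 16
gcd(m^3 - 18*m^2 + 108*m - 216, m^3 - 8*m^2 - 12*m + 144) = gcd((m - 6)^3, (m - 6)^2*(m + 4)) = m^2 - 12*m + 36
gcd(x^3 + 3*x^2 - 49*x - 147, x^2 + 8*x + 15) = x + 3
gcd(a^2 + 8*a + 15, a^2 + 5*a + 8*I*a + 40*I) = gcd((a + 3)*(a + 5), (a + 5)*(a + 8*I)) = a + 5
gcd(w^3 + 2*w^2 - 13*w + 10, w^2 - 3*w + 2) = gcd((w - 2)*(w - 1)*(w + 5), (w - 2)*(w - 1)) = w^2 - 3*w + 2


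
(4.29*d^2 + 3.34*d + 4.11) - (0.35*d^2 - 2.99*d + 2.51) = 3.94*d^2 + 6.33*d + 1.6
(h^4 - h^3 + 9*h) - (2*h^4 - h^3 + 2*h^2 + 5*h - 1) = -h^4 - 2*h^2 + 4*h + 1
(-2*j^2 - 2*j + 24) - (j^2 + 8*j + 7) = -3*j^2 - 10*j + 17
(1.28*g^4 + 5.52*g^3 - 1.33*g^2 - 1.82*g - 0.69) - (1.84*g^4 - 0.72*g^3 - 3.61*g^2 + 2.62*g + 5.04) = -0.56*g^4 + 6.24*g^3 + 2.28*g^2 - 4.44*g - 5.73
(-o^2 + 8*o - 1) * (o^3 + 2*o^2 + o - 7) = -o^5 + 6*o^4 + 14*o^3 + 13*o^2 - 57*o + 7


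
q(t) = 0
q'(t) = 0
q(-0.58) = 0.00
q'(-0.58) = 0.00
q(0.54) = 0.00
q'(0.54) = 0.00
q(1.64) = 0.00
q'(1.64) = 0.00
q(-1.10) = 0.00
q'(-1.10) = 0.00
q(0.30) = 0.00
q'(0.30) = 0.00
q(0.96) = 0.00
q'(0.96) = 0.00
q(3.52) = 0.00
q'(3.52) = 0.00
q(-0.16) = 0.00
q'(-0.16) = 0.00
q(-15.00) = 0.00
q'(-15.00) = 0.00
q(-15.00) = 0.00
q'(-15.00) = 0.00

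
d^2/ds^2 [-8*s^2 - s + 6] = -16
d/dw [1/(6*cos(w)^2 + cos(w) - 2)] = (12*cos(w) + 1)*sin(w)/(6*cos(w)^2 + cos(w) - 2)^2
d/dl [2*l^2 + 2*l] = 4*l + 2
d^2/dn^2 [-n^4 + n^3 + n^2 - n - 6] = -12*n^2 + 6*n + 2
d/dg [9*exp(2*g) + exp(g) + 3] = (18*exp(g) + 1)*exp(g)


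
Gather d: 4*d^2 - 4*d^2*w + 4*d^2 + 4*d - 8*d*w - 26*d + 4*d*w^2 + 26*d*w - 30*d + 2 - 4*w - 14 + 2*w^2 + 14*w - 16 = d^2*(8 - 4*w) + d*(4*w^2 + 18*w - 52) + 2*w^2 + 10*w - 28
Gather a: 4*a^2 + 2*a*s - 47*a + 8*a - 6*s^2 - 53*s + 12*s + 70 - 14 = 4*a^2 + a*(2*s - 39) - 6*s^2 - 41*s + 56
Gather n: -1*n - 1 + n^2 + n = n^2 - 1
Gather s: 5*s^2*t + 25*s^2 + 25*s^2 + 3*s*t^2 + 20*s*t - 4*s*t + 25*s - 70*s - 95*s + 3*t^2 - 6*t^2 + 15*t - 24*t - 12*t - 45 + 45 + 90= s^2*(5*t + 50) + s*(3*t^2 + 16*t - 140) - 3*t^2 - 21*t + 90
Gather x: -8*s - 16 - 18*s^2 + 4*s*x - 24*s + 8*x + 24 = -18*s^2 - 32*s + x*(4*s + 8) + 8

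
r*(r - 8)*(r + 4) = r^3 - 4*r^2 - 32*r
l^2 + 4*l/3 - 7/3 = (l - 1)*(l + 7/3)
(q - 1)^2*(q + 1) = q^3 - q^2 - q + 1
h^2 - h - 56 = (h - 8)*(h + 7)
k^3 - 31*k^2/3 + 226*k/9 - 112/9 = (k - 7)*(k - 8/3)*(k - 2/3)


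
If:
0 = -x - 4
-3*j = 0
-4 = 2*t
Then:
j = 0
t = -2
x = -4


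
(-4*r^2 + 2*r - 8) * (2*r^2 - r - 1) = -8*r^4 + 8*r^3 - 14*r^2 + 6*r + 8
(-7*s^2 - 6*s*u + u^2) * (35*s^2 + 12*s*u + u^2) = -245*s^4 - 294*s^3*u - 44*s^2*u^2 + 6*s*u^3 + u^4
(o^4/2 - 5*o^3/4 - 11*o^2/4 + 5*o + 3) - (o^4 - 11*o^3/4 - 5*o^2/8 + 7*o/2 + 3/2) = -o^4/2 + 3*o^3/2 - 17*o^2/8 + 3*o/2 + 3/2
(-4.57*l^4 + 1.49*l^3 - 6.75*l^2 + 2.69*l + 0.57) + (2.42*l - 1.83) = -4.57*l^4 + 1.49*l^3 - 6.75*l^2 + 5.11*l - 1.26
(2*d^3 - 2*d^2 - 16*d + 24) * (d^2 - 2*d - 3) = 2*d^5 - 6*d^4 - 18*d^3 + 62*d^2 - 72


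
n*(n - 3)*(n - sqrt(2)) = n^3 - 3*n^2 - sqrt(2)*n^2 + 3*sqrt(2)*n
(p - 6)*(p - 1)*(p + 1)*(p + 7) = p^4 + p^3 - 43*p^2 - p + 42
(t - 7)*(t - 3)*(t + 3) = t^3 - 7*t^2 - 9*t + 63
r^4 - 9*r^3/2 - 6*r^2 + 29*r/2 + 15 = (r - 5)*(r - 2)*(r + 1)*(r + 3/2)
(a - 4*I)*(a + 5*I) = a^2 + I*a + 20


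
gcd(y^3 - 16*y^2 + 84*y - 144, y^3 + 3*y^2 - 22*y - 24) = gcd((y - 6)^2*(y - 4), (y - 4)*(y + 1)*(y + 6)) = y - 4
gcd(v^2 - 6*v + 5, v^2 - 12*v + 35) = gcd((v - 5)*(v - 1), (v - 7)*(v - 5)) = v - 5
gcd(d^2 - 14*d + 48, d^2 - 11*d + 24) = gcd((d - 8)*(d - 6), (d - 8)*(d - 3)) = d - 8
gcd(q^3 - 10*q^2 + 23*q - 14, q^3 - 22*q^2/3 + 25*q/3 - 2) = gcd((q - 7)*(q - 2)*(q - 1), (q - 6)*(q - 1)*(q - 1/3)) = q - 1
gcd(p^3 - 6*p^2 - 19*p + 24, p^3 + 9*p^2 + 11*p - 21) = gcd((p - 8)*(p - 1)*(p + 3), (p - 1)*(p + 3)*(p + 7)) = p^2 + 2*p - 3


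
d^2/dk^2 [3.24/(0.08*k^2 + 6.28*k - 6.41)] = (-0.041472*k^2 - 3.255552*k + 3.24*(0.16*k + 6.28)*(0.32*k + 12.56) + 3.322944)/(0.08*k^2 + 6.28*k - 6.41)^3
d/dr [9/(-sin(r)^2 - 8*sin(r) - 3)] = 18*(sin(r) + 4)*cos(r)/(sin(r)^2 + 8*sin(r) + 3)^2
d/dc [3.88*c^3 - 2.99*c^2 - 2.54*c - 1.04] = 11.64*c^2 - 5.98*c - 2.54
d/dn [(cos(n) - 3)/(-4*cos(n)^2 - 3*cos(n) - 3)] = 4*(sin(n)^2 + 6*cos(n) + 2)*sin(n)/(4*cos(n)^2 + 3*cos(n) + 3)^2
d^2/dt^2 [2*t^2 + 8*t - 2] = 4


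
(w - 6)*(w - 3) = w^2 - 9*w + 18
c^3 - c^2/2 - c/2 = c*(c - 1)*(c + 1/2)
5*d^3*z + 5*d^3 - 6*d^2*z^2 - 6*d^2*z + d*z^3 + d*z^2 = (-5*d + z)*(-d + z)*(d*z + d)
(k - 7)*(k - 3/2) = k^2 - 17*k/2 + 21/2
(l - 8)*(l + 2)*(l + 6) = l^3 - 52*l - 96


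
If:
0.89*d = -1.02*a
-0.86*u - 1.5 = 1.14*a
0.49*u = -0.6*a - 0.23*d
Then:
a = -2.73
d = 3.13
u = 1.87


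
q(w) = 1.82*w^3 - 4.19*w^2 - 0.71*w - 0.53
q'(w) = 5.46*w^2 - 8.38*w - 0.71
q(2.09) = -3.70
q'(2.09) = 5.63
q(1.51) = -4.89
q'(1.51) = -0.91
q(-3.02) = -86.73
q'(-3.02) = 74.39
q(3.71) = 32.10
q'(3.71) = 43.35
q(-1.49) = -14.79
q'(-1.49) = 23.90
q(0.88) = -3.16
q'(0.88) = -3.86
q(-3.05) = -88.98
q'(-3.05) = 75.64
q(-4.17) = -202.40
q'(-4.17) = 129.18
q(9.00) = 980.47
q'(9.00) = 366.13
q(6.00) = 237.49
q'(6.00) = 145.57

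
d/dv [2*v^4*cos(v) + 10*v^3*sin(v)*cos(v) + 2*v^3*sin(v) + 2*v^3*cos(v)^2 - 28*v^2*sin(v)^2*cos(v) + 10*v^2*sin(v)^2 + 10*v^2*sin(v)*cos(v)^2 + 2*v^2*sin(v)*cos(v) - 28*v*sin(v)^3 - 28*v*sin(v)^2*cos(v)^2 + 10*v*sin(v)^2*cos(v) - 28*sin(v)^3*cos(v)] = -2*v^4*sin(v) - 20*v^3*sin(v)^2 - 4*v^3*sin(v)*cos(v) + 10*v^3*cos(v) + 10*v^3 + 84*v^2*sin(v)^3 - 30*v^2*sin(v)^2*cos(v) - 10*v^2*sin(v)^2 + 50*v^2*sin(v)*cos(v) - 50*v^2*sin(v) + 10*v^2*cos(v) + 8*v^2 + 112*v*sin(v)^3*cos(v) - 50*v*sin(v)^3 - 140*v*sin(v)^2*cos(v) + 20*v*sin(v)^2 - 52*v*sin(v)*cos(v) + 40*v*sin(v) + 140*sin(v)^4 - 28*sin(v)^3 + 10*sin(v)^2*cos(v) - 112*sin(v)^2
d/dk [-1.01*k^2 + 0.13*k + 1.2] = 0.13 - 2.02*k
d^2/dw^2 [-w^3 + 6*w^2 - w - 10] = 12 - 6*w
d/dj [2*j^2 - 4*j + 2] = 4*j - 4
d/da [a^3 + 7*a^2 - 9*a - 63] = 3*a^2 + 14*a - 9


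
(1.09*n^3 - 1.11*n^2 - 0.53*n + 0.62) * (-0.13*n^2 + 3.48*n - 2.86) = -0.1417*n^5 + 3.9375*n^4 - 6.9113*n^3 + 1.2496*n^2 + 3.6734*n - 1.7732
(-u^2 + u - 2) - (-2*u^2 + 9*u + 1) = u^2 - 8*u - 3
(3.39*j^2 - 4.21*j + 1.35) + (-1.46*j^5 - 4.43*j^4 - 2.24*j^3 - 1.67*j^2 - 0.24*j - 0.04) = -1.46*j^5 - 4.43*j^4 - 2.24*j^3 + 1.72*j^2 - 4.45*j + 1.31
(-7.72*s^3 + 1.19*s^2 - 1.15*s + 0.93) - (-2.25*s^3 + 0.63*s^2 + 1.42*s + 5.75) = -5.47*s^3 + 0.56*s^2 - 2.57*s - 4.82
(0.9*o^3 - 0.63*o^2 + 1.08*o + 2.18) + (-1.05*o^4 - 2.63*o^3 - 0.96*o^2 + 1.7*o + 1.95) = -1.05*o^4 - 1.73*o^3 - 1.59*o^2 + 2.78*o + 4.13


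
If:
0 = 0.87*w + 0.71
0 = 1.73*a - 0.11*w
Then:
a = -0.05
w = -0.82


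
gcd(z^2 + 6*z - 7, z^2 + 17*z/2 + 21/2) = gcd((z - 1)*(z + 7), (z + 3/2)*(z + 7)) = z + 7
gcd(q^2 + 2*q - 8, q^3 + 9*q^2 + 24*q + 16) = q + 4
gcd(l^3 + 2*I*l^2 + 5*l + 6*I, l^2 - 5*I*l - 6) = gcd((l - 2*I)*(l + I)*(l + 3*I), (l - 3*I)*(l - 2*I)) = l - 2*I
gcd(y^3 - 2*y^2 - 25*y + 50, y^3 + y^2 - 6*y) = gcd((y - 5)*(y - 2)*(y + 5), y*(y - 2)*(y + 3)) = y - 2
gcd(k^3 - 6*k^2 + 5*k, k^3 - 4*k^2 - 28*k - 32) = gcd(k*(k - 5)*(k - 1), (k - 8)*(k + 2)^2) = 1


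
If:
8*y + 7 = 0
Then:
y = -7/8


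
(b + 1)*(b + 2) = b^2 + 3*b + 2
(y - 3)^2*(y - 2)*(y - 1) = y^4 - 9*y^3 + 29*y^2 - 39*y + 18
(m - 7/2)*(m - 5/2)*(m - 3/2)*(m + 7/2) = m^4 - 4*m^3 - 17*m^2/2 + 49*m - 735/16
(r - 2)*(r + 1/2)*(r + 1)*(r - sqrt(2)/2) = r^4 - sqrt(2)*r^3/2 - r^3/2 - 5*r^2/2 + sqrt(2)*r^2/4 - r + 5*sqrt(2)*r/4 + sqrt(2)/2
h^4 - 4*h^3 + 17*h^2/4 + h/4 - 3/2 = (h - 2)*(h - 3/2)*(h - 1)*(h + 1/2)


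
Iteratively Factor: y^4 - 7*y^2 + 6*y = (y - 2)*(y^3 + 2*y^2 - 3*y) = y*(y - 2)*(y^2 + 2*y - 3) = y*(y - 2)*(y + 3)*(y - 1)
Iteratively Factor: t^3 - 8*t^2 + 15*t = (t - 3)*(t^2 - 5*t) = t*(t - 3)*(t - 5)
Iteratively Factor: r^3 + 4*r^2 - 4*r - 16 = (r + 4)*(r^2 - 4) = (r + 2)*(r + 4)*(r - 2)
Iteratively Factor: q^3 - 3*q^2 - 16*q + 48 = (q - 4)*(q^2 + q - 12) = (q - 4)*(q - 3)*(q + 4)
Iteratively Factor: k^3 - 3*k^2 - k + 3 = (k - 3)*(k^2 - 1) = (k - 3)*(k - 1)*(k + 1)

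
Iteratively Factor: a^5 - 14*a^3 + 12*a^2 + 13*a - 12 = (a - 1)*(a^4 + a^3 - 13*a^2 - a + 12) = (a - 1)*(a + 4)*(a^3 - 3*a^2 - a + 3) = (a - 1)^2*(a + 4)*(a^2 - 2*a - 3) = (a - 3)*(a - 1)^2*(a + 4)*(a + 1)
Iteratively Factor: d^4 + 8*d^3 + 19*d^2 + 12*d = (d)*(d^3 + 8*d^2 + 19*d + 12) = d*(d + 3)*(d^2 + 5*d + 4) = d*(d + 1)*(d + 3)*(d + 4)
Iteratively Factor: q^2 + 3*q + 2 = (q + 1)*(q + 2)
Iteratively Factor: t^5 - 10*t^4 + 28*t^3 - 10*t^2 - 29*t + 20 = (t - 4)*(t^4 - 6*t^3 + 4*t^2 + 6*t - 5) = (t - 5)*(t - 4)*(t^3 - t^2 - t + 1) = (t - 5)*(t - 4)*(t - 1)*(t^2 - 1) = (t - 5)*(t - 4)*(t - 1)^2*(t + 1)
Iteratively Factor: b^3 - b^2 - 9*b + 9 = (b - 1)*(b^2 - 9) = (b - 3)*(b - 1)*(b + 3)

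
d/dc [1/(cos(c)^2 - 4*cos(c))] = 2*(cos(c) - 2)*sin(c)/((cos(c) - 4)^2*cos(c)^2)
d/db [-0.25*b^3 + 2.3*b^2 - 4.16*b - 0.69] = -0.75*b^2 + 4.6*b - 4.16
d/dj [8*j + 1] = 8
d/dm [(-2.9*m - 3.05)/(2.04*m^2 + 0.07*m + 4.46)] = (5.916*m^2 + 12.444*m - 12.7205)/(4.1616*m^4 + 0.2856*m^3 + 18.2017*m^2 + 0.6244*m + 19.8916)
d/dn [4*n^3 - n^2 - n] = 12*n^2 - 2*n - 1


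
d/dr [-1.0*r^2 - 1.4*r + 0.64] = -2.0*r - 1.4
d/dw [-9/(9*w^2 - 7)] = 162*w/(9*w^2 - 7)^2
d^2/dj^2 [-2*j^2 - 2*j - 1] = -4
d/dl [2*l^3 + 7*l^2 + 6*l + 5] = 6*l^2 + 14*l + 6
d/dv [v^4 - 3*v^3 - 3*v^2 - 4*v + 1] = 4*v^3 - 9*v^2 - 6*v - 4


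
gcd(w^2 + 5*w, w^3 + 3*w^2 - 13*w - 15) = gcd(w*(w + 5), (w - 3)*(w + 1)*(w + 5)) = w + 5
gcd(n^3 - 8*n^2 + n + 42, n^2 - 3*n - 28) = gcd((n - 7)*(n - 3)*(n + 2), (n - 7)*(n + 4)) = n - 7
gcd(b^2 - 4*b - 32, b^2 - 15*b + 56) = b - 8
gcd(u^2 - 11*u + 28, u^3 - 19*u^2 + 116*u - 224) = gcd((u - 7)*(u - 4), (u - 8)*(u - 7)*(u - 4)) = u^2 - 11*u + 28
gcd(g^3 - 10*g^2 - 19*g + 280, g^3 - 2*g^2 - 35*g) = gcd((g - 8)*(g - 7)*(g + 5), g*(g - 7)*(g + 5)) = g^2 - 2*g - 35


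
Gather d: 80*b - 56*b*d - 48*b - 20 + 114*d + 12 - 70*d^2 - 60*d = 32*b - 70*d^2 + d*(54 - 56*b) - 8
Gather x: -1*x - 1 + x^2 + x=x^2 - 1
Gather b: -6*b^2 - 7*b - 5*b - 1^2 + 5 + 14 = -6*b^2 - 12*b + 18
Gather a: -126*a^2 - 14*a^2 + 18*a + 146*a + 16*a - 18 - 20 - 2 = -140*a^2 + 180*a - 40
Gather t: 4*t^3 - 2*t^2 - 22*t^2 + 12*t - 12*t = 4*t^3 - 24*t^2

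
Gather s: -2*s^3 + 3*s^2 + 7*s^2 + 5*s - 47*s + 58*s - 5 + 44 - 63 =-2*s^3 + 10*s^2 + 16*s - 24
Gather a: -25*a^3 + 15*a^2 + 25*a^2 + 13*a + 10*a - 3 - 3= -25*a^3 + 40*a^2 + 23*a - 6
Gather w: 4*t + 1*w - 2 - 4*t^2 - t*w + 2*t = -4*t^2 + 6*t + w*(1 - t) - 2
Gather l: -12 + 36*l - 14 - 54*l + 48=22 - 18*l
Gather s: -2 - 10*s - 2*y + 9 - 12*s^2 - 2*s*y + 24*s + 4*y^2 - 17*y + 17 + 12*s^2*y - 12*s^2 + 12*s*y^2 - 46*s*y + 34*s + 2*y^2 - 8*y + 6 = s^2*(12*y - 24) + s*(12*y^2 - 48*y + 48) + 6*y^2 - 27*y + 30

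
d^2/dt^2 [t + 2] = 0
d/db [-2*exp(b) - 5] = -2*exp(b)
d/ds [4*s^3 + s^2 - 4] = 2*s*(6*s + 1)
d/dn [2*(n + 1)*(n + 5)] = 4*n + 12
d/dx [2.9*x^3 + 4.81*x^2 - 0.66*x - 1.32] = 8.7*x^2 + 9.62*x - 0.66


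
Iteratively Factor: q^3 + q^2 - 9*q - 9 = (q + 3)*(q^2 - 2*q - 3) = (q + 1)*(q + 3)*(q - 3)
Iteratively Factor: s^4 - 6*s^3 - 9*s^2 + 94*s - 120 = (s + 4)*(s^3 - 10*s^2 + 31*s - 30) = (s - 3)*(s + 4)*(s^2 - 7*s + 10) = (s - 5)*(s - 3)*(s + 4)*(s - 2)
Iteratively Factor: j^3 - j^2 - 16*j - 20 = (j + 2)*(j^2 - 3*j - 10) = (j + 2)^2*(j - 5)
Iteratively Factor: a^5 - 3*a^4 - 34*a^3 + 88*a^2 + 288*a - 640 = (a - 4)*(a^4 + a^3 - 30*a^2 - 32*a + 160) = (a - 4)*(a - 2)*(a^3 + 3*a^2 - 24*a - 80) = (a - 4)*(a - 2)*(a + 4)*(a^2 - a - 20) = (a - 4)*(a - 2)*(a + 4)^2*(a - 5)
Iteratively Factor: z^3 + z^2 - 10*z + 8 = (z + 4)*(z^2 - 3*z + 2) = (z - 2)*(z + 4)*(z - 1)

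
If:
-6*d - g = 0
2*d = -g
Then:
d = 0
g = 0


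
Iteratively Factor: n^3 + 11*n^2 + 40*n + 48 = (n + 4)*(n^2 + 7*n + 12) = (n + 4)^2*(n + 3)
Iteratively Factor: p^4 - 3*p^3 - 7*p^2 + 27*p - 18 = (p - 1)*(p^3 - 2*p^2 - 9*p + 18) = (p - 2)*(p - 1)*(p^2 - 9) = (p - 3)*(p - 2)*(p - 1)*(p + 3)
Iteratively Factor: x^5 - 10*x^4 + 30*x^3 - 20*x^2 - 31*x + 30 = (x - 3)*(x^4 - 7*x^3 + 9*x^2 + 7*x - 10) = (x - 3)*(x - 2)*(x^3 - 5*x^2 - x + 5) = (x - 3)*(x - 2)*(x - 1)*(x^2 - 4*x - 5) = (x - 3)*(x - 2)*(x - 1)*(x + 1)*(x - 5)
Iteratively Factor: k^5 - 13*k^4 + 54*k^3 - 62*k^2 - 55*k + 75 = (k + 1)*(k^4 - 14*k^3 + 68*k^2 - 130*k + 75) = (k - 3)*(k + 1)*(k^3 - 11*k^2 + 35*k - 25) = (k - 3)*(k - 1)*(k + 1)*(k^2 - 10*k + 25) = (k - 5)*(k - 3)*(k - 1)*(k + 1)*(k - 5)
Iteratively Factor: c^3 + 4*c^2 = (c + 4)*(c^2) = c*(c + 4)*(c)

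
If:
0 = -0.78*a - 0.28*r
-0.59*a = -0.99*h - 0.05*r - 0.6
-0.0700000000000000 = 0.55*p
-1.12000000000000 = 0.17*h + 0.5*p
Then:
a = -7.61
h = -6.21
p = -0.13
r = 21.21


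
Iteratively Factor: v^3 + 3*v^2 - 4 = (v + 2)*(v^2 + v - 2) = (v - 1)*(v + 2)*(v + 2)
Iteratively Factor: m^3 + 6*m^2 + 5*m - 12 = (m - 1)*(m^2 + 7*m + 12) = (m - 1)*(m + 3)*(m + 4)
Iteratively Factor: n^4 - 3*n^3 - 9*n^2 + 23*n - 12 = (n - 1)*(n^3 - 2*n^2 - 11*n + 12) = (n - 1)^2*(n^2 - n - 12) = (n - 1)^2*(n + 3)*(n - 4)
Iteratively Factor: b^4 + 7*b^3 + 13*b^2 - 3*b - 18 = (b + 3)*(b^3 + 4*b^2 + b - 6) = (b + 3)^2*(b^2 + b - 2) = (b - 1)*(b + 3)^2*(b + 2)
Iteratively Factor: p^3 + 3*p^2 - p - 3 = (p + 1)*(p^2 + 2*p - 3) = (p - 1)*(p + 1)*(p + 3)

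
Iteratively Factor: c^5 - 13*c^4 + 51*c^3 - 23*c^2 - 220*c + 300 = (c - 5)*(c^4 - 8*c^3 + 11*c^2 + 32*c - 60) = (c - 5)*(c - 3)*(c^3 - 5*c^2 - 4*c + 20) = (c - 5)*(c - 3)*(c - 2)*(c^2 - 3*c - 10) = (c - 5)^2*(c - 3)*(c - 2)*(c + 2)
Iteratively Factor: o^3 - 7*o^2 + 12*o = (o)*(o^2 - 7*o + 12) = o*(o - 4)*(o - 3)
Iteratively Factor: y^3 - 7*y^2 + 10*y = (y - 2)*(y^2 - 5*y) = (y - 5)*(y - 2)*(y)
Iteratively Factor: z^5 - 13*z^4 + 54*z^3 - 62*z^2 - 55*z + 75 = (z + 1)*(z^4 - 14*z^3 + 68*z^2 - 130*z + 75) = (z - 3)*(z + 1)*(z^3 - 11*z^2 + 35*z - 25) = (z - 3)*(z - 1)*(z + 1)*(z^2 - 10*z + 25) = (z - 5)*(z - 3)*(z - 1)*(z + 1)*(z - 5)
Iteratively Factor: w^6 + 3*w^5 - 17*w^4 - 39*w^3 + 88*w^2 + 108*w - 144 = (w - 1)*(w^5 + 4*w^4 - 13*w^3 - 52*w^2 + 36*w + 144) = (w - 3)*(w - 1)*(w^4 + 7*w^3 + 8*w^2 - 28*w - 48) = (w - 3)*(w - 1)*(w + 4)*(w^3 + 3*w^2 - 4*w - 12) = (w - 3)*(w - 1)*(w + 2)*(w + 4)*(w^2 + w - 6) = (w - 3)*(w - 1)*(w + 2)*(w + 3)*(w + 4)*(w - 2)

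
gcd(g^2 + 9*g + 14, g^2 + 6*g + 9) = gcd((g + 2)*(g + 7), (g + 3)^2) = 1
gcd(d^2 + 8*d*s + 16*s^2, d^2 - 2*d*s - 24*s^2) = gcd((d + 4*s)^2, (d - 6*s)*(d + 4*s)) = d + 4*s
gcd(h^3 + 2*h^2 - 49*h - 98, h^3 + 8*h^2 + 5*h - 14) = h^2 + 9*h + 14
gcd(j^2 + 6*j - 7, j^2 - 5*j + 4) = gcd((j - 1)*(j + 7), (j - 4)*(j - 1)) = j - 1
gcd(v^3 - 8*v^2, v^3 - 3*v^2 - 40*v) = v^2 - 8*v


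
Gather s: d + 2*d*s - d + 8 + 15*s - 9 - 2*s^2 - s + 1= -2*s^2 + s*(2*d + 14)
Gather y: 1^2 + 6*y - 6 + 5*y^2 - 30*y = 5*y^2 - 24*y - 5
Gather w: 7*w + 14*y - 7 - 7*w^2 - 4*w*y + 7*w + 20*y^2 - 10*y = -7*w^2 + w*(14 - 4*y) + 20*y^2 + 4*y - 7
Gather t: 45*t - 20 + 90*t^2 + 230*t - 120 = 90*t^2 + 275*t - 140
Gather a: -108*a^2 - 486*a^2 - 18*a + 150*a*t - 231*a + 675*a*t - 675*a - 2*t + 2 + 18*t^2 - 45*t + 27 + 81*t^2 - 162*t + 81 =-594*a^2 + a*(825*t - 924) + 99*t^2 - 209*t + 110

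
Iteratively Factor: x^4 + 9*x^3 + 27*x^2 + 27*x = (x + 3)*(x^3 + 6*x^2 + 9*x) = (x + 3)^2*(x^2 + 3*x) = x*(x + 3)^2*(x + 3)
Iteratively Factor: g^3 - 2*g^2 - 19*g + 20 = (g - 1)*(g^2 - g - 20) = (g - 5)*(g - 1)*(g + 4)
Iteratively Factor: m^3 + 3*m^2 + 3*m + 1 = (m + 1)*(m^2 + 2*m + 1) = (m + 1)^2*(m + 1)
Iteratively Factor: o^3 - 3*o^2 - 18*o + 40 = (o - 2)*(o^2 - o - 20) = (o - 2)*(o + 4)*(o - 5)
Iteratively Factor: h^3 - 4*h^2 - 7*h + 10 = (h - 1)*(h^2 - 3*h - 10) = (h - 1)*(h + 2)*(h - 5)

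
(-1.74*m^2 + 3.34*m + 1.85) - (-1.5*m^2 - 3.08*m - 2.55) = -0.24*m^2 + 6.42*m + 4.4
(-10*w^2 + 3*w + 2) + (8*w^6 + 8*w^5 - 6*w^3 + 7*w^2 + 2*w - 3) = 8*w^6 + 8*w^5 - 6*w^3 - 3*w^2 + 5*w - 1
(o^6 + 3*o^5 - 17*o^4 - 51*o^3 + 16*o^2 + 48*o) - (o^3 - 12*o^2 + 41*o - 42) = o^6 + 3*o^5 - 17*o^4 - 52*o^3 + 28*o^2 + 7*o + 42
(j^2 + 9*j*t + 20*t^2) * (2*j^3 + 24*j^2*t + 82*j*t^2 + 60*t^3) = 2*j^5 + 42*j^4*t + 338*j^3*t^2 + 1278*j^2*t^3 + 2180*j*t^4 + 1200*t^5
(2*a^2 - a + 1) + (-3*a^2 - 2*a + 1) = -a^2 - 3*a + 2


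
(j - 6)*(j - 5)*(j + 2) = j^3 - 9*j^2 + 8*j + 60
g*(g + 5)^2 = g^3 + 10*g^2 + 25*g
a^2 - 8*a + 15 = (a - 5)*(a - 3)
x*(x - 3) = x^2 - 3*x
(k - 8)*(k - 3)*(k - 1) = k^3 - 12*k^2 + 35*k - 24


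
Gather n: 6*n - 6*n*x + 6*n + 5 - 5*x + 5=n*(12 - 6*x) - 5*x + 10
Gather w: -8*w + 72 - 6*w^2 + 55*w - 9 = -6*w^2 + 47*w + 63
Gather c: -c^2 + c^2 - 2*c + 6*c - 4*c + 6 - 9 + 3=0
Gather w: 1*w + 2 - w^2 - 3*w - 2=-w^2 - 2*w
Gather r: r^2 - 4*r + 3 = r^2 - 4*r + 3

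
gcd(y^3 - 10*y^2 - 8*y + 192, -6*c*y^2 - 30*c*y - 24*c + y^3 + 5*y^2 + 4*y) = y + 4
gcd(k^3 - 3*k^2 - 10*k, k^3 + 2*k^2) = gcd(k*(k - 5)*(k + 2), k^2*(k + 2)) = k^2 + 2*k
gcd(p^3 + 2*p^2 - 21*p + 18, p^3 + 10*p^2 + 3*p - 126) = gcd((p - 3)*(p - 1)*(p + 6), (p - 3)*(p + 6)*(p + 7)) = p^2 + 3*p - 18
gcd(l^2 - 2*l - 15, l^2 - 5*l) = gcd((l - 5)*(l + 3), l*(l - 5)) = l - 5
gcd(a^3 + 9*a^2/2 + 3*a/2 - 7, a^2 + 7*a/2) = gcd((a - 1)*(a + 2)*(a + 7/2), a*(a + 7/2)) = a + 7/2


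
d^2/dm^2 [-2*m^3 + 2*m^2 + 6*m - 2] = 4 - 12*m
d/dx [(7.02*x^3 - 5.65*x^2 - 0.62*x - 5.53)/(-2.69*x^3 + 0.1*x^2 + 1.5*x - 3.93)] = (-14.4965*x^4 + 17.7244*x^3 - 135.8059*x^2 + 45.515*x + 10.7316)/(7.2361*x^6 - 0.538*x^5 - 8.06*x^4 + 21.4434*x^3 + 1.464*x^2 - 11.79*x + 15.4449)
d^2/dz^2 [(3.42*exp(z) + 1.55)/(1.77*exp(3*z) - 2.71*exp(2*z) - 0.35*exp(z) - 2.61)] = (42.858072*exp(6*z) - 5.51018700000003*exp(5*z) - 48.192153*exp(4*z) + 245.760962*exp(3*z) - 76.284672*exp(2*z) - 46.787515*exp(z) + 21.881457)*exp(z)/(5.545233*exp(9*z) - 25.470477*exp(8*z) + 35.707626*exp(7*z) - 34.360048*exp(6*z) + 68.055492*exp(5*z) - 48.798858*exp(4*z) + 21.275866*exp(3*z) - 56.341548*exp(2*z) - 7.152705*exp(z) - 17.779581)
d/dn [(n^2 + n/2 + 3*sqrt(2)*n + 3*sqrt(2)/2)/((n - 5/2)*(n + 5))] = (-12*sqrt(2)*n^2 + 8*n^2 - 100*n - 12*sqrt(2)*n - 165*sqrt(2) - 25)/(4*n^4 + 20*n^3 - 75*n^2 - 250*n + 625)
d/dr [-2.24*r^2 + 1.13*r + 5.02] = 1.13 - 4.48*r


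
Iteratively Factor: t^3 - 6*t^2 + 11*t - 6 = (t - 3)*(t^2 - 3*t + 2) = (t - 3)*(t - 2)*(t - 1)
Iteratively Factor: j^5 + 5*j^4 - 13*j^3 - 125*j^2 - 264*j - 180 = (j + 3)*(j^4 + 2*j^3 - 19*j^2 - 68*j - 60) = (j + 3)^2*(j^3 - j^2 - 16*j - 20) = (j - 5)*(j + 3)^2*(j^2 + 4*j + 4) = (j - 5)*(j + 2)*(j + 3)^2*(j + 2)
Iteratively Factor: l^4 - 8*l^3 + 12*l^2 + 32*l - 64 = (l - 4)*(l^3 - 4*l^2 - 4*l + 16) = (l - 4)*(l - 2)*(l^2 - 2*l - 8) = (l - 4)*(l - 2)*(l + 2)*(l - 4)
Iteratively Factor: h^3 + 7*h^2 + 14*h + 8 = (h + 2)*(h^2 + 5*h + 4) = (h + 1)*(h + 2)*(h + 4)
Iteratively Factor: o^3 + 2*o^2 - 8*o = (o + 4)*(o^2 - 2*o) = (o - 2)*(o + 4)*(o)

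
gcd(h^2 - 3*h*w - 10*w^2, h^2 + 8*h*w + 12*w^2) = h + 2*w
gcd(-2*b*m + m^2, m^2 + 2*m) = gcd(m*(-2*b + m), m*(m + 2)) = m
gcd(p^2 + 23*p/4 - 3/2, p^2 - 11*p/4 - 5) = 1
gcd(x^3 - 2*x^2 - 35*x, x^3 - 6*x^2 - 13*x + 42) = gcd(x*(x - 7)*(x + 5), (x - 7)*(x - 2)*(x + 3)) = x - 7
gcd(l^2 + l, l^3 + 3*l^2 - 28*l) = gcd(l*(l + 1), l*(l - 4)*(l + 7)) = l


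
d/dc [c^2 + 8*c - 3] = 2*c + 8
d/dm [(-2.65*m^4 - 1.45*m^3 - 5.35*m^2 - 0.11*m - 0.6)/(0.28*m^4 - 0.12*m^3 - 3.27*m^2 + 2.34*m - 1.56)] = (0.724*m^6 + 20.327*m^5 - 14.4111*m^4 + 10.3956*m^3 - 6.3087*m^2 + 12.768*m + 1.5756)/(0.0784*m^8 - 0.0672*m^7 - 1.8168*m^6 + 2.0952*m^5 + 9.2577*m^4 - 14.9292*m^3 + 15.678*m^2 - 7.3008*m + 2.4336)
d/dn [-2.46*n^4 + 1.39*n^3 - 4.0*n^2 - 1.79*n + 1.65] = -9.84*n^3 + 4.17*n^2 - 8.0*n - 1.79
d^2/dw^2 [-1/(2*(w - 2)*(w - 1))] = (-(w - 2)^2 - (w - 2)*(w - 1) - (w - 1)^2)/((w - 2)^3*(w - 1)^3)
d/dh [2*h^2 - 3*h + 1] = 4*h - 3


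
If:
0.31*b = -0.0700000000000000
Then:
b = -0.23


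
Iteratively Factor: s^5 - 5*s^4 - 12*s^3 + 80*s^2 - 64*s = (s - 4)*(s^4 - s^3 - 16*s^2 + 16*s) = s*(s - 4)*(s^3 - s^2 - 16*s + 16) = s*(s - 4)*(s - 1)*(s^2 - 16) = s*(s - 4)*(s - 1)*(s + 4)*(s - 4)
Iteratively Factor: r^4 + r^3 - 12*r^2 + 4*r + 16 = (r - 2)*(r^3 + 3*r^2 - 6*r - 8) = (r - 2)*(r + 4)*(r^2 - r - 2) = (r - 2)*(r + 1)*(r + 4)*(r - 2)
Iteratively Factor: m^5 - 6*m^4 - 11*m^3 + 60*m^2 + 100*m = (m - 5)*(m^4 - m^3 - 16*m^2 - 20*m) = (m - 5)*(m + 2)*(m^3 - 3*m^2 - 10*m) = (m - 5)^2*(m + 2)*(m^2 + 2*m) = m*(m - 5)^2*(m + 2)*(m + 2)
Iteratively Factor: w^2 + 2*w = (w + 2)*(w)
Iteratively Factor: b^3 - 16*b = (b + 4)*(b^2 - 4*b) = (b - 4)*(b + 4)*(b)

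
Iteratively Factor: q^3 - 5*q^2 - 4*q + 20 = (q - 5)*(q^2 - 4) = (q - 5)*(q + 2)*(q - 2)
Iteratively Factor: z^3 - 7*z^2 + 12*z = (z - 4)*(z^2 - 3*z) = z*(z - 4)*(z - 3)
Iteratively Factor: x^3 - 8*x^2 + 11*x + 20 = (x - 5)*(x^2 - 3*x - 4) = (x - 5)*(x - 4)*(x + 1)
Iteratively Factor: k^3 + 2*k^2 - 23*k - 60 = (k + 4)*(k^2 - 2*k - 15) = (k + 3)*(k + 4)*(k - 5)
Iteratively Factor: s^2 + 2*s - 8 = (s - 2)*(s + 4)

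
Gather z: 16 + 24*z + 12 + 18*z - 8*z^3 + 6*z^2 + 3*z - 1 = -8*z^3 + 6*z^2 + 45*z + 27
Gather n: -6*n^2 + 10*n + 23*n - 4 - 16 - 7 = -6*n^2 + 33*n - 27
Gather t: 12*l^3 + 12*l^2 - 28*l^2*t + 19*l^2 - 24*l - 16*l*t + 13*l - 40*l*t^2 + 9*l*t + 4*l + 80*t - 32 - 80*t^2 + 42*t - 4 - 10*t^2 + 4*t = 12*l^3 + 31*l^2 - 7*l + t^2*(-40*l - 90) + t*(-28*l^2 - 7*l + 126) - 36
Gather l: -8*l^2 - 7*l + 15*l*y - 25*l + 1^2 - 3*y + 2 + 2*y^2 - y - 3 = -8*l^2 + l*(15*y - 32) + 2*y^2 - 4*y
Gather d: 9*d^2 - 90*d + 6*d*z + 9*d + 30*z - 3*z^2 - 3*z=9*d^2 + d*(6*z - 81) - 3*z^2 + 27*z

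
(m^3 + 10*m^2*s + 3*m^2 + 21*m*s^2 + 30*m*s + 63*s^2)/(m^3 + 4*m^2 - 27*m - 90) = (m^2 + 10*m*s + 21*s^2)/(m^2 + m - 30)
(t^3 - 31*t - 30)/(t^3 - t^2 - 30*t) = (t + 1)/t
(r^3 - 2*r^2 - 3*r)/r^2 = r - 2 - 3/r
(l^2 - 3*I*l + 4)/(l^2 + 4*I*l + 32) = (l + I)/(l + 8*I)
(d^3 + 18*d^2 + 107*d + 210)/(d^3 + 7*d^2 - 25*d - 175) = (d + 6)/(d - 5)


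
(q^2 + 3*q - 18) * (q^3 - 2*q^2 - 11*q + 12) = q^5 + q^4 - 35*q^3 + 15*q^2 + 234*q - 216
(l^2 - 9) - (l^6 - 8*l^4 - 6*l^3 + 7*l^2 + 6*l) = -l^6 + 8*l^4 + 6*l^3 - 6*l^2 - 6*l - 9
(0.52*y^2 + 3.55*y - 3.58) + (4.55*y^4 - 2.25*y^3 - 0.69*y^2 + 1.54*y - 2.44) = 4.55*y^4 - 2.25*y^3 - 0.17*y^2 + 5.09*y - 6.02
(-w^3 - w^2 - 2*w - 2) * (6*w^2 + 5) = -6*w^5 - 6*w^4 - 17*w^3 - 17*w^2 - 10*w - 10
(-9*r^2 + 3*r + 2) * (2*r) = -18*r^3 + 6*r^2 + 4*r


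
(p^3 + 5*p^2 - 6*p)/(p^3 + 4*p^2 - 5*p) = (p + 6)/(p + 5)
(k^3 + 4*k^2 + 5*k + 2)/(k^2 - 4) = (k^2 + 2*k + 1)/(k - 2)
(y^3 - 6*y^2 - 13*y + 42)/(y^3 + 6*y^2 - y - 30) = (y - 7)/(y + 5)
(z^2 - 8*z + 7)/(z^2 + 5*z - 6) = (z - 7)/(z + 6)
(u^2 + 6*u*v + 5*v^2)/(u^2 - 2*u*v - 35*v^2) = (u + v)/(u - 7*v)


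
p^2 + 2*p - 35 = (p - 5)*(p + 7)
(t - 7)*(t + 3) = t^2 - 4*t - 21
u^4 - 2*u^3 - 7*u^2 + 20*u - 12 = (u - 2)^2*(u - 1)*(u + 3)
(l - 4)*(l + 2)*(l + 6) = l^3 + 4*l^2 - 20*l - 48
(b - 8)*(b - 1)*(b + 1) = b^3 - 8*b^2 - b + 8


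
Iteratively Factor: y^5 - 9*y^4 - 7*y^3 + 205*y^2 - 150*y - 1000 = (y - 5)*(y^4 - 4*y^3 - 27*y^2 + 70*y + 200) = (y - 5)^2*(y^3 + y^2 - 22*y - 40) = (y - 5)^2*(y + 2)*(y^2 - y - 20) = (y - 5)^2*(y + 2)*(y + 4)*(y - 5)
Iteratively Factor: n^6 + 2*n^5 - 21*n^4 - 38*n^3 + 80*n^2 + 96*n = (n - 2)*(n^5 + 4*n^4 - 13*n^3 - 64*n^2 - 48*n) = (n - 4)*(n - 2)*(n^4 + 8*n^3 + 19*n^2 + 12*n) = (n - 4)*(n - 2)*(n + 4)*(n^3 + 4*n^2 + 3*n) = (n - 4)*(n - 2)*(n + 3)*(n + 4)*(n^2 + n) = (n - 4)*(n - 2)*(n + 1)*(n + 3)*(n + 4)*(n)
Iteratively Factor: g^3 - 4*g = (g)*(g^2 - 4) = g*(g - 2)*(g + 2)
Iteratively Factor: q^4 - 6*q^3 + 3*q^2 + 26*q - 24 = (q - 1)*(q^3 - 5*q^2 - 2*q + 24) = (q - 1)*(q + 2)*(q^2 - 7*q + 12) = (q - 3)*(q - 1)*(q + 2)*(q - 4)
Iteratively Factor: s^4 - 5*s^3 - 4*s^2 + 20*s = (s - 5)*(s^3 - 4*s) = (s - 5)*(s + 2)*(s^2 - 2*s) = (s - 5)*(s - 2)*(s + 2)*(s)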